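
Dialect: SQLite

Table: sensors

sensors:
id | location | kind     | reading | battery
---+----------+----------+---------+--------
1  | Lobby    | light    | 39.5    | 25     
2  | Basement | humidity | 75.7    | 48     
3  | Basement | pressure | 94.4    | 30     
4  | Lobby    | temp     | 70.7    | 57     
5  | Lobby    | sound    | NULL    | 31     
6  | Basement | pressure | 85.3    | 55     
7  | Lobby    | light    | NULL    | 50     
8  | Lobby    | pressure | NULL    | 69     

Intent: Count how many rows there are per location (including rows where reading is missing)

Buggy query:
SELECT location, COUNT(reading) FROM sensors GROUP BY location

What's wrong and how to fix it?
Bug: COUNT(column) counts non-NULL values only; rows with NULL reading aren't counted

Fix: Use COUNT(*) to count all rows regardless of NULL

Corrected query:
SELECT location, COUNT(*) FROM sensors GROUP BY location

Result:
location | COUNT(*)
---------+---------
Basement | 3       
Lobby    | 5       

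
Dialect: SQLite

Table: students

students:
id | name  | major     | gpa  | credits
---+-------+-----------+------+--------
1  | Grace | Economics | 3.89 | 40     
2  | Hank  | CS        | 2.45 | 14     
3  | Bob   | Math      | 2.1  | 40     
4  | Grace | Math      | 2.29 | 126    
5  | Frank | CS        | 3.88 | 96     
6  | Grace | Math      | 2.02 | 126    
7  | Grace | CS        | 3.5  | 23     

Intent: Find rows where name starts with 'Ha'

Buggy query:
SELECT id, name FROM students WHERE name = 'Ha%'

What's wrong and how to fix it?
Bug: '=' compares the literal string including the % character; pattern matching needs LIKE

Fix: Replace '=' with LIKE so 'Ha%' is treated as a pattern

Corrected query:
SELECT id, name FROM students WHERE name LIKE 'Ha%'

Result:
id | name
---+-----
2  | Hank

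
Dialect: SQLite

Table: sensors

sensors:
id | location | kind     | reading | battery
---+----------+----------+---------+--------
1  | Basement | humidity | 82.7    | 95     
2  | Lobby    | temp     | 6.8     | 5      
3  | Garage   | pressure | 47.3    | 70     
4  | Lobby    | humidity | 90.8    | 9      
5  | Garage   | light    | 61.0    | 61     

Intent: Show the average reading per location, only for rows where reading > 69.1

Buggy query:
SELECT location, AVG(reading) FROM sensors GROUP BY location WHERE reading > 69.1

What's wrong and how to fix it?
Bug: Row-level WHERE must come before GROUP BY in the clause order

Fix: Move the WHERE clause before GROUP BY

Corrected query:
SELECT location, AVG(reading) FROM sensors WHERE reading > 69.1 GROUP BY location

Result:
location | AVG(reading)
---------+-------------
Basement | 82.7        
Lobby    | 90.8        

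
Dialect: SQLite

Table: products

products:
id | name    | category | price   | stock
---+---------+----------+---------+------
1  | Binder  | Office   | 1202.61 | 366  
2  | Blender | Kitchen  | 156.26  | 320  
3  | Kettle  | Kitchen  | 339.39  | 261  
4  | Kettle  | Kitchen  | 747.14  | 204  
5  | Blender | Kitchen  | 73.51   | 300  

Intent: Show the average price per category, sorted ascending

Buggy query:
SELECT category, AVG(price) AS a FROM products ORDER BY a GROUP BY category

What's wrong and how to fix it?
Bug: ORDER BY appears before GROUP BY; SQL clause order requires GROUP BY first

Fix: Reorder: SELECT … FROM … GROUP BY … ORDER BY …

Corrected query:
SELECT category, AVG(price) AS a FROM products GROUP BY category ORDER BY a

Result:
category | a      
---------+--------
Kitchen  | 329.075
Office   | 1202.61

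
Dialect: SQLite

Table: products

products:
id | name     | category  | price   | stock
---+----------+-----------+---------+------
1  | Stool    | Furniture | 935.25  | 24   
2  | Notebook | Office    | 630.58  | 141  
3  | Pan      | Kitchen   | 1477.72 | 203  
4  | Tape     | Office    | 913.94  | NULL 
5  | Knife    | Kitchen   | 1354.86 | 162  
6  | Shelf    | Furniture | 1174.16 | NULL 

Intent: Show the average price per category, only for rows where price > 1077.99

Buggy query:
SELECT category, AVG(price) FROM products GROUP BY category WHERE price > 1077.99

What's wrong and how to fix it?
Bug: Row-level WHERE must come before GROUP BY in the clause order

Fix: Move the WHERE clause before GROUP BY

Corrected query:
SELECT category, AVG(price) FROM products WHERE price > 1077.99 GROUP BY category

Result:
category  | AVG(price)
----------+-----------
Furniture | 1174.16   
Kitchen   | 1416.29   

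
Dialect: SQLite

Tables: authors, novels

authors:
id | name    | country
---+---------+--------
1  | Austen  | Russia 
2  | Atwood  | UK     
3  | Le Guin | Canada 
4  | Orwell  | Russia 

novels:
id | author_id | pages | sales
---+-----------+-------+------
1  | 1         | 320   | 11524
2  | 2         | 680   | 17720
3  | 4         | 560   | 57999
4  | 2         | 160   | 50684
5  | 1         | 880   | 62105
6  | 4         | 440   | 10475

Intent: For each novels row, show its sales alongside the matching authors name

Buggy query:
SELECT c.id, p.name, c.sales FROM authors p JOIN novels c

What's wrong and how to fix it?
Bug: JOIN with no ON clause produces a cartesian product; every novels row pairs with every authors row

Fix: Add ON c.author_id = p.id to the JOIN

Corrected query:
SELECT c.id, p.name, c.sales FROM authors p JOIN novels c ON c.author_id = p.id

Result:
id | name   | sales
---+--------+------
1  | Austen | 11524
2  | Atwood | 17720
3  | Orwell | 57999
4  | Atwood | 50684
5  | Austen | 62105
6  | Orwell | 10475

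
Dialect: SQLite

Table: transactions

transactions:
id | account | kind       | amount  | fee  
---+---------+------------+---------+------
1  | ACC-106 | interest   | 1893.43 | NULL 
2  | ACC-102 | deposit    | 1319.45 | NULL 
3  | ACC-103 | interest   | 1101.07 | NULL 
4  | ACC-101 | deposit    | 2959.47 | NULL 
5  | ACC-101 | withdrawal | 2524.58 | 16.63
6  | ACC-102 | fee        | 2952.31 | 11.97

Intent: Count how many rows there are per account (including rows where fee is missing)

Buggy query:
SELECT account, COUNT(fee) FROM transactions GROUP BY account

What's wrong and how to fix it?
Bug: COUNT(column) counts non-NULL values only; rows with NULL fee aren't counted

Fix: Replace COUNT(fee) with COUNT(*)

Corrected query:
SELECT account, COUNT(*) FROM transactions GROUP BY account

Result:
account | COUNT(*)
--------+---------
ACC-101 | 2       
ACC-102 | 2       
ACC-103 | 1       
ACC-106 | 1       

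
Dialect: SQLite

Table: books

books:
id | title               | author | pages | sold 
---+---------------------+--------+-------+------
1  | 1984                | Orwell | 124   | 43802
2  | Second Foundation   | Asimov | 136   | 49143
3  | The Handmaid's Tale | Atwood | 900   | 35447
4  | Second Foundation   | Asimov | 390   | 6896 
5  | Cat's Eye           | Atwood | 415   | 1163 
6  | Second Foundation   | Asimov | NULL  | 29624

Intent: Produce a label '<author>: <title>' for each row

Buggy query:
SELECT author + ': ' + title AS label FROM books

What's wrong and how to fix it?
Bug: '+' is numeric addition; on text columns SQLite converts them to 0 instead of concatenating

Fix: Replace + with || to concatenate text

Corrected query:
SELECT author || ': ' || title AS label FROM books

Result:
label                      
---------------------------
Orwell: 1984               
Asimov: Second Foundation  
Atwood: The Handmaid's Tale
Asimov: Second Foundation  
Atwood: Cat's Eye          
Asimov: Second Foundation  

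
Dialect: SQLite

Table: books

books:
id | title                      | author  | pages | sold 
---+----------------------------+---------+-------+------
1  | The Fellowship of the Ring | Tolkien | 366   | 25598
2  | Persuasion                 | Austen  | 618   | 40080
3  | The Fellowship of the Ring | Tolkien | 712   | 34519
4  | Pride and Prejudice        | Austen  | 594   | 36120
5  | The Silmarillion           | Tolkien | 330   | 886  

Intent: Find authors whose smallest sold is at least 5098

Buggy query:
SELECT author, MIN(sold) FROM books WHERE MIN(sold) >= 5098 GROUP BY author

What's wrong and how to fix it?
Bug: MIN() in WHERE is a misuse of aggregate

Fix: Use HAVING for the per-group MIN condition

Corrected query:
SELECT author, MIN(sold) FROM books GROUP BY author HAVING MIN(sold) >= 5098

Result:
author | MIN(sold)
-------+----------
Austen | 36120    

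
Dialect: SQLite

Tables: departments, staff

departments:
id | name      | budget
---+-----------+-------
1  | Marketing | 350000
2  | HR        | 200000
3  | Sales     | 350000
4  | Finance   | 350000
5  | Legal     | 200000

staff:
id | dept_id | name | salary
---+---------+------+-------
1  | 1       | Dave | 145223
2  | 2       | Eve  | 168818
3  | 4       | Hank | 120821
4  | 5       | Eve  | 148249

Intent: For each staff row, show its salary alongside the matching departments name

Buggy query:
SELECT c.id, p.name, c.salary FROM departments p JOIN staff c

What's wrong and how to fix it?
Bug: JOIN with no ON clause produces a cartesian product; every staff row pairs with every departments row

Fix: Add ON c.dept_id = p.id to the JOIN

Corrected query:
SELECT c.id, p.name, c.salary FROM departments p JOIN staff c ON c.dept_id = p.id

Result:
id | name      | salary
---+-----------+-------
1  | Marketing | 145223
2  | HR        | 168818
3  | Finance   | 120821
4  | Legal     | 148249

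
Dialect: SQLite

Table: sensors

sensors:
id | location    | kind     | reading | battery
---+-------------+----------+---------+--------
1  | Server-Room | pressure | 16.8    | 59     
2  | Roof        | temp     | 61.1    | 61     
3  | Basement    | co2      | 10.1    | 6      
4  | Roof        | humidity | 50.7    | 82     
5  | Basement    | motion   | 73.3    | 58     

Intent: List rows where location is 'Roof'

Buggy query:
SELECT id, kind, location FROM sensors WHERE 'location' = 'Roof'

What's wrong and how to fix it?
Bug: 'location' in single quotes is a string literal, not the column; the comparison is literal-vs-literal and never true

Fix: Remove the quotes around the column name (or use double quotes for an identifier)

Corrected query:
SELECT id, kind, location FROM sensors WHERE location = 'Roof'

Result:
id | kind     | location
---+----------+---------
2  | temp     | Roof    
4  | humidity | Roof    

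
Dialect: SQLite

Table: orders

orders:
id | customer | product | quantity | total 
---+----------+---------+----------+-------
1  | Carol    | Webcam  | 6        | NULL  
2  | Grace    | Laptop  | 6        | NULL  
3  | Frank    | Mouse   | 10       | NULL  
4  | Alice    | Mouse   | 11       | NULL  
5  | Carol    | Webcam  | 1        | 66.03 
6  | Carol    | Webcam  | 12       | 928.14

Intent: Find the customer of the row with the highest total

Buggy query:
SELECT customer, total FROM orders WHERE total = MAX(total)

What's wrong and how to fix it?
Bug: WHERE is evaluated per row; an aggregate over the whole table isn't defined there

Fix: Wrap MAX in a scalar subquery so WHERE compares against a single value

Corrected query:
SELECT customer, total FROM orders WHERE total = (SELECT MAX(total) FROM orders)

Result:
customer | total 
---------+-------
Carol    | 928.14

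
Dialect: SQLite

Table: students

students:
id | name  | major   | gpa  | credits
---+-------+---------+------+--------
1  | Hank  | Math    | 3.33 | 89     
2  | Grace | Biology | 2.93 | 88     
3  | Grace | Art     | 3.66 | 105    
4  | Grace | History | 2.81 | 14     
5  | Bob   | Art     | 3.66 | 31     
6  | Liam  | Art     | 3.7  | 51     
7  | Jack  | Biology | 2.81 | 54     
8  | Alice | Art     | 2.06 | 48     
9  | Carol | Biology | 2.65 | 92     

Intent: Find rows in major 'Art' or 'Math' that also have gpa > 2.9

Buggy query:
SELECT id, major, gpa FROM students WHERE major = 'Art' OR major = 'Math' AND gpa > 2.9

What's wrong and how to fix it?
Bug: Without parentheses, AND is evaluated before OR, so the gpa filter only applies to the 'Math' branch

Fix: Group the OR with parentheses (or use IN), then AND the threshold

Corrected query:
SELECT id, major, gpa FROM students WHERE (major = 'Art' OR major = 'Math') AND gpa > 2.9

Result:
id | major | gpa 
---+-------+-----
1  | Math  | 3.33
3  | Art   | 3.66
5  | Art   | 3.66
6  | Art   | 3.7 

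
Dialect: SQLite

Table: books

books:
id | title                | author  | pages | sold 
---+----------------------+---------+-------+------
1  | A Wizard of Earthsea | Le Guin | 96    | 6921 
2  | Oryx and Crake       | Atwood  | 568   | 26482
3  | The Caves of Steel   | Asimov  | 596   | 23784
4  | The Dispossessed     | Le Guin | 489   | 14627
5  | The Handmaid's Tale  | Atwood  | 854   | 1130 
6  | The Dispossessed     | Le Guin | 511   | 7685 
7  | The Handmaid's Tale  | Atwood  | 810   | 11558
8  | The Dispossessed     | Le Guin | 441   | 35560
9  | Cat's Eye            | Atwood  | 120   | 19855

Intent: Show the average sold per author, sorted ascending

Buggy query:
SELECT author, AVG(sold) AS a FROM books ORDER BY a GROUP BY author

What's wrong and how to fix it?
Bug: ORDER BY appears before GROUP BY; SQL clause order requires GROUP BY first

Fix: Move ORDER BY to the end, after GROUP BY

Corrected query:
SELECT author, AVG(sold) AS a FROM books GROUP BY author ORDER BY a

Result:
author  | a       
--------+---------
Atwood  | 14756.25
Le Guin | 16198.25
Asimov  | 23784   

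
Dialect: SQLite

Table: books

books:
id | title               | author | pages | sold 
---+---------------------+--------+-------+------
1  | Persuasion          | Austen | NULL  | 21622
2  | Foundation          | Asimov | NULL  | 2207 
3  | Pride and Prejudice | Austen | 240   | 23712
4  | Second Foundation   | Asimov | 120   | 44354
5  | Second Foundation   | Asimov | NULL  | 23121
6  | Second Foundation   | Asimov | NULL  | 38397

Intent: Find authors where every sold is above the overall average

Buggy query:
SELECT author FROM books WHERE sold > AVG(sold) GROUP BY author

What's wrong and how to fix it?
Bug: AVG() is an aggregate; it can't sit directly in WHERE

Fix: Compute the overall average in a scalar subquery and compare each group's MIN against it in HAVING

Corrected query:
SELECT author FROM books GROUP BY author HAVING MIN(sold) > (SELECT AVG(sold) FROM books)

Result:
(no rows)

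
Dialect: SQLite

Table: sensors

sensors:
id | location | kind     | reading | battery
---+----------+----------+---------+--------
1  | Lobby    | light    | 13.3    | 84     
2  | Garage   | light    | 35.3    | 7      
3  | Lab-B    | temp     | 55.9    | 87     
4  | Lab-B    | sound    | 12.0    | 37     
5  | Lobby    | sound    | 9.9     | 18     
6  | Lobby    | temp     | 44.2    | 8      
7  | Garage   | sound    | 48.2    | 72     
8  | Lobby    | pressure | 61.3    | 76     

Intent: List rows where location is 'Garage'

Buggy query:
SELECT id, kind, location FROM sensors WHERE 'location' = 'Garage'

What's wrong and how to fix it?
Bug: 'location' in single quotes is a string literal, not the column; the comparison is literal-vs-literal and never true

Fix: Remove the quotes around the column name (or use double quotes for an identifier)

Corrected query:
SELECT id, kind, location FROM sensors WHERE location = 'Garage'

Result:
id | kind  | location
---+-------+---------
2  | light | Garage  
7  | sound | Garage  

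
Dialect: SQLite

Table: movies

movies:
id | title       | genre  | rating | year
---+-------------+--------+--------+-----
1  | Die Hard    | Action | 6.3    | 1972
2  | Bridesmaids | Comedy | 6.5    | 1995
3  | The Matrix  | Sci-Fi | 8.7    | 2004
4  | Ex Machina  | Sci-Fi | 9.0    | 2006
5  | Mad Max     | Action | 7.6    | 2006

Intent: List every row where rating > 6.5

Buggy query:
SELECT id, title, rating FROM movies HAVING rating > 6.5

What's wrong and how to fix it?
Bug: HAVING filters the output of aggregation, but this query has no GROUP BY and no aggregate functions, so SQLite rejects it (HAVING clause on a non-aggregate query); the condition here is per row

Fix: Replace HAVING with WHERE since the condition applies to individual rows

Corrected query:
SELECT id, title, rating FROM movies WHERE rating > 6.5

Result:
id | title      | rating
---+------------+-------
3  | The Matrix | 8.7   
4  | Ex Machina | 9     
5  | Mad Max    | 7.6   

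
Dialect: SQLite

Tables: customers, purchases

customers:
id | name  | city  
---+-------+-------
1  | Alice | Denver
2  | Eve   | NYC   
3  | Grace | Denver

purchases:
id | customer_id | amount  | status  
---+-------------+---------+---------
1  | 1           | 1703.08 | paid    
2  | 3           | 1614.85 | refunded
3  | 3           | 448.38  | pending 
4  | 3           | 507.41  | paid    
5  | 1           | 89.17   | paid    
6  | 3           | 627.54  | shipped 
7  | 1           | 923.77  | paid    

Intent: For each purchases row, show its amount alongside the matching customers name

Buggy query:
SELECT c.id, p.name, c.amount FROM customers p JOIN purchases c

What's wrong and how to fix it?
Bug: JOIN with no ON clause produces a cartesian product; every purchases row pairs with every customers row

Fix: Add ON c.customer_id = p.id to the JOIN

Corrected query:
SELECT c.id, p.name, c.amount FROM customers p JOIN purchases c ON c.customer_id = p.id

Result:
id | name  | amount 
---+-------+--------
1  | Alice | 1703.08
2  | Grace | 1614.85
3  | Grace | 448.38 
4  | Grace | 507.41 
5  | Alice | 89.17  
6  | Grace | 627.54 
7  | Alice | 923.77 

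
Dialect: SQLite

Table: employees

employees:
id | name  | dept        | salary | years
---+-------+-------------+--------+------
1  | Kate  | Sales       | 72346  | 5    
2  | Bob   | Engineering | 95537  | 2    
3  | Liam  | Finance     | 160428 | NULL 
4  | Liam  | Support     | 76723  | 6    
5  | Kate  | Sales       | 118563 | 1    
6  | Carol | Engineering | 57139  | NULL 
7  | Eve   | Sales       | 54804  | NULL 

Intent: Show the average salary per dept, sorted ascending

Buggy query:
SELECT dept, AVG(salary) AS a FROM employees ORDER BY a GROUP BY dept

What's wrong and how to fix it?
Bug: ORDER BY appears before GROUP BY; SQL clause order requires GROUP BY first

Fix: Reorder: SELECT … FROM … GROUP BY … ORDER BY …

Corrected query:
SELECT dept, AVG(salary) AS a FROM employees GROUP BY dept ORDER BY a

Result:
dept        | a           
------------+-------------
Engineering | 76338       
Support     | 76723       
Sales       | 81904.333333
Finance     | 160428      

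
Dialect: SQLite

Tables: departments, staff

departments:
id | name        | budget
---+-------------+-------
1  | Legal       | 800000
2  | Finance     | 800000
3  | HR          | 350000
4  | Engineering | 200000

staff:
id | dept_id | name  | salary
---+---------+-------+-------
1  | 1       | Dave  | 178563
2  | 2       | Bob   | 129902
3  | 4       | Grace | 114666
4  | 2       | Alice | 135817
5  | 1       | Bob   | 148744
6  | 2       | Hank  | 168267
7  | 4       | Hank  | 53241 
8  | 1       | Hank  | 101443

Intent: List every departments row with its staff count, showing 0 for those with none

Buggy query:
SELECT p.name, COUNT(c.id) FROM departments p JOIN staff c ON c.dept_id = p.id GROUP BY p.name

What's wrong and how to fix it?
Bug: INNER JOIN drops departments rows that have no matching staff rows

Fix: Switch to LEFT JOIN to retain unmatched parent rows

Corrected query:
SELECT p.name, COUNT(c.id) FROM departments p LEFT JOIN staff c ON c.dept_id = p.id GROUP BY p.name

Result:
name        | COUNT(c.id)
------------+------------
Engineering | 2          
Finance     | 3          
HR          | 0          
Legal       | 3          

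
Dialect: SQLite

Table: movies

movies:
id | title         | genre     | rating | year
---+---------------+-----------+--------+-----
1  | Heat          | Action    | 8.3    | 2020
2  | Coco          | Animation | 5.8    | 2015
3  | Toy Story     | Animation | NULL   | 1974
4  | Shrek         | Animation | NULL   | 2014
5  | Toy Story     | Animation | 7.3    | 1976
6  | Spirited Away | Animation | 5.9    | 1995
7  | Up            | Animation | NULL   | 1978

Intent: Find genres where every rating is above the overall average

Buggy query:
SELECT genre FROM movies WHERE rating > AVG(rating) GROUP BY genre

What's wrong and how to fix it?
Bug: AVG() is an aggregate; it can't sit directly in WHERE

Fix: Compute the overall average in a scalar subquery and compare each group's MIN against it in HAVING

Corrected query:
SELECT genre FROM movies GROUP BY genre HAVING MIN(rating) > (SELECT AVG(rating) FROM movies)

Result:
genre 
------
Action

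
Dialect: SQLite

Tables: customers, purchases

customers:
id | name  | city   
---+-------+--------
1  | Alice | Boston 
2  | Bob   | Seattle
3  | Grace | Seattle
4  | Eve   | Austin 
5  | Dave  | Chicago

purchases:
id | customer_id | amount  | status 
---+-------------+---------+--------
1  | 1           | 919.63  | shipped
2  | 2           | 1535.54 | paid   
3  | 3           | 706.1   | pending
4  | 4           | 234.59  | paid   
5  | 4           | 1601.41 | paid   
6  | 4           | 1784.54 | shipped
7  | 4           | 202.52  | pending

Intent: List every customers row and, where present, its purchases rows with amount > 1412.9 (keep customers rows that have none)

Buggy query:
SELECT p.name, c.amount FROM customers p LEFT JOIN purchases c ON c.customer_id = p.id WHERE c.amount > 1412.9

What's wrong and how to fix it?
Bug: Filtering c.amount in WHERE discards the NULL rows produced by LEFT JOIN, turning it into an inner join

Fix: Put 'c.amount > 1412.9' in the JOIN's ON clause instead of WHERE

Corrected query:
SELECT p.name, c.amount FROM customers p LEFT JOIN purchases c ON c.customer_id = p.id AND c.amount > 1412.9

Result:
name  | amount 
------+--------
Alice | NULL   
Bob   | 1535.54
Grace | NULL   
Eve   | 1601.41
Eve   | 1784.54
Dave  | NULL   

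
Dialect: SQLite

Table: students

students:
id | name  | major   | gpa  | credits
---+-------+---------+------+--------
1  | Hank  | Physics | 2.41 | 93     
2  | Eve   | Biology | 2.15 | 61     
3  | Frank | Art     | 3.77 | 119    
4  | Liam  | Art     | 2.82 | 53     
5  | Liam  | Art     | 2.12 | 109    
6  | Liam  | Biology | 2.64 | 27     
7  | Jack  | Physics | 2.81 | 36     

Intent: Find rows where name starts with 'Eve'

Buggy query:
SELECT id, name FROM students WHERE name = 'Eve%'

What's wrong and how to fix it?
Bug: Wildcards only work with LIKE; '=' treats '%' as a literal character

Fix: Replace '=' with LIKE so 'Eve%' is treated as a pattern

Corrected query:
SELECT id, name FROM students WHERE name LIKE 'Eve%'

Result:
id | name
---+-----
2  | Eve 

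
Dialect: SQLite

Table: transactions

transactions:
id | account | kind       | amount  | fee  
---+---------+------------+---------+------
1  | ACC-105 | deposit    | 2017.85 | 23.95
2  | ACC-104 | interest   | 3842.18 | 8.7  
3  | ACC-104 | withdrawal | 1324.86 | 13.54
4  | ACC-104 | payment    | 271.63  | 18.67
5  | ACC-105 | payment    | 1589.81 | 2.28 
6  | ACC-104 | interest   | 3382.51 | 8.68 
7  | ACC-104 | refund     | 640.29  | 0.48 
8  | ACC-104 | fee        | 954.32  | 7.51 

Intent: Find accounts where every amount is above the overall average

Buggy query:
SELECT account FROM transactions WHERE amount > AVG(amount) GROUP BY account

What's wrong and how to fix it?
Bug: WHERE evaluates per row before aggregation, so AVG() is unavailable

Fix: Compute the overall average in a scalar subquery and compare each group's MIN against it in HAVING

Corrected query:
SELECT account FROM transactions GROUP BY account HAVING MIN(amount) > (SELECT AVG(amount) FROM transactions)

Result:
(no rows)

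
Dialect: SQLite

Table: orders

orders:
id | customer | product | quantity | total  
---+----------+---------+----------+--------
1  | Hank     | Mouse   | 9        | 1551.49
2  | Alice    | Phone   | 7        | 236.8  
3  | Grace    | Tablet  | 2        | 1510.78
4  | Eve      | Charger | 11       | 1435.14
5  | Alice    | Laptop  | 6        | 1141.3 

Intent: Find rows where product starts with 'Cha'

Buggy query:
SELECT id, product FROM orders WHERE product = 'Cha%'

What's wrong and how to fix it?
Bug: Wildcards only work with LIKE; '=' treats '%' as a literal character

Fix: Use LIKE for wildcard pattern matching

Corrected query:
SELECT id, product FROM orders WHERE product LIKE 'Cha%'

Result:
id | product
---+--------
4  | Charger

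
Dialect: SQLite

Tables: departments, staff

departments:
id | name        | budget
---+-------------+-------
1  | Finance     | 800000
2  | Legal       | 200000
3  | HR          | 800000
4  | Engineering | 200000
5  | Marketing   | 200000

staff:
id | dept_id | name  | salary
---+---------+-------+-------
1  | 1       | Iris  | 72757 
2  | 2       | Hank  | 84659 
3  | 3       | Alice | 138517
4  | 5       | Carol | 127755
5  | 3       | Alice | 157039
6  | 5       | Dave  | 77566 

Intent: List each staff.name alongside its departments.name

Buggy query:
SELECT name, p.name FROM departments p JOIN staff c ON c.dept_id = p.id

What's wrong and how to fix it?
Bug: Both tables have a 'name' column; the unqualified reference is ambiguous

Fix: Qualify the column with its table alias (c.name)

Corrected query:
SELECT c.name, p.name FROM departments p JOIN staff c ON c.dept_id = p.id

Result:
name  | name     
------+----------
Iris  | Finance  
Hank  | Legal    
Alice | HR       
Carol | Marketing
Alice | HR       
Dave  | Marketing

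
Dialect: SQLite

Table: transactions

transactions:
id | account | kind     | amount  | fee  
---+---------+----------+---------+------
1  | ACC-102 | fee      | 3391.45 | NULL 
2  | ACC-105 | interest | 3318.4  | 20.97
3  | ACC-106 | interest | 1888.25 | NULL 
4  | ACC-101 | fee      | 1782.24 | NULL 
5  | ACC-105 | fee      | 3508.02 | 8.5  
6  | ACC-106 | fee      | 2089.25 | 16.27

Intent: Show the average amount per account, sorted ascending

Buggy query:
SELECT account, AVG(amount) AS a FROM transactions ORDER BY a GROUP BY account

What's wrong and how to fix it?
Bug: ORDER BY appears before GROUP BY; SQL clause order requires GROUP BY first

Fix: Move ORDER BY to the end, after GROUP BY

Corrected query:
SELECT account, AVG(amount) AS a FROM transactions GROUP BY account ORDER BY a

Result:
account | a      
--------+--------
ACC-101 | 1782.24
ACC-106 | 1988.75
ACC-102 | 3391.45
ACC-105 | 3413.21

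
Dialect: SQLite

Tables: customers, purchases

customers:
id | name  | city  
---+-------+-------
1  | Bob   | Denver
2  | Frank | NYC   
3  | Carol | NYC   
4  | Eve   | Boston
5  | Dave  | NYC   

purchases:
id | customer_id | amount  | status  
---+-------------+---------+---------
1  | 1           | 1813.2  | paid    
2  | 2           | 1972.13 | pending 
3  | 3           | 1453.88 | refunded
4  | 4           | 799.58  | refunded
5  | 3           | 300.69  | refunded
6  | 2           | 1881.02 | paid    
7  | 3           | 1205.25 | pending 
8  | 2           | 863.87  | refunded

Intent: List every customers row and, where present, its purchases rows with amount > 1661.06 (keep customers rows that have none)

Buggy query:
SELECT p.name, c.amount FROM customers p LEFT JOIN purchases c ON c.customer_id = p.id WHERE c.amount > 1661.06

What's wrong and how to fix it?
Bug: Filtering c.amount in WHERE discards the NULL rows produced by LEFT JOIN, turning it into an inner join

Fix: Put 'c.amount > 1661.06' in the JOIN's ON clause instead of WHERE

Corrected query:
SELECT p.name, c.amount FROM customers p LEFT JOIN purchases c ON c.customer_id = p.id AND c.amount > 1661.06

Result:
name  | amount 
------+--------
Bob   | 1813.2 
Frank | 1881.02
Frank | 1972.13
Carol | NULL   
Eve   | NULL   
Dave  | NULL   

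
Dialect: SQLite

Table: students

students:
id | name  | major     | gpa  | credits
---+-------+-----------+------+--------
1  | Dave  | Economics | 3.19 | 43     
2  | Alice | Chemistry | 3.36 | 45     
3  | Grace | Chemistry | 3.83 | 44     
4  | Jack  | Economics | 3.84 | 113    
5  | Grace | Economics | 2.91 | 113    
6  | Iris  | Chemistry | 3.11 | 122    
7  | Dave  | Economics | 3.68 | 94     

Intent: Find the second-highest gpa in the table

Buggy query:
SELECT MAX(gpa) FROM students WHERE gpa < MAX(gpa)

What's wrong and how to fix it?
Bug: MAX(gpa) on the right of the comparison is an aggregate-in-WHERE error

Fix: Put the inner MAX in a scalar subquery

Corrected query:
SELECT MAX(gpa) FROM students WHERE gpa < (SELECT MAX(gpa) FROM students)

Result:
MAX(gpa)
--------
3.83    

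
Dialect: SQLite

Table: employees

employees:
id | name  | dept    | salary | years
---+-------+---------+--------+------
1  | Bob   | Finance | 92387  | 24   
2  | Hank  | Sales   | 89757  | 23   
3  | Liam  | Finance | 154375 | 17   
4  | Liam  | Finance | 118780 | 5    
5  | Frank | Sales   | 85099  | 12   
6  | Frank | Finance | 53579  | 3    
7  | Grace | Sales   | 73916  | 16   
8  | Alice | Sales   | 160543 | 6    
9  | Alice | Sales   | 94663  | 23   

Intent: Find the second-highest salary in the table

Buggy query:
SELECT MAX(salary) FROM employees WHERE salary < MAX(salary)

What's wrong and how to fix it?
Bug: MAX(salary) on the right of the comparison is an aggregate-in-WHERE error

Fix: Compute the overall MAX in a subquery, then take MAX of rows below it

Corrected query:
SELECT MAX(salary) FROM employees WHERE salary < (SELECT MAX(salary) FROM employees)

Result:
MAX(salary)
-----------
154375     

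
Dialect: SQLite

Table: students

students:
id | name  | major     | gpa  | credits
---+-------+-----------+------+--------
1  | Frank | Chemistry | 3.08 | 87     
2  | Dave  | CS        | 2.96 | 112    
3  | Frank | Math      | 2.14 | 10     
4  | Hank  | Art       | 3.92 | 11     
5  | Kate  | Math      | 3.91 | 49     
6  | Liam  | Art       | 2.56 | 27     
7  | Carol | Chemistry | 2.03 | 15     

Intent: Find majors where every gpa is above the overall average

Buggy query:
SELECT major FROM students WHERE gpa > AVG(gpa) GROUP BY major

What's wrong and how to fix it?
Bug: AVG() is an aggregate; it can't sit directly in WHERE

Fix: Use a subquery for AVG and a HAVING MIN(...) filter so the condition holds for every row in the group

Corrected query:
SELECT major FROM students GROUP BY major HAVING MIN(gpa) > (SELECT AVG(gpa) FROM students)

Result:
major
-----
CS   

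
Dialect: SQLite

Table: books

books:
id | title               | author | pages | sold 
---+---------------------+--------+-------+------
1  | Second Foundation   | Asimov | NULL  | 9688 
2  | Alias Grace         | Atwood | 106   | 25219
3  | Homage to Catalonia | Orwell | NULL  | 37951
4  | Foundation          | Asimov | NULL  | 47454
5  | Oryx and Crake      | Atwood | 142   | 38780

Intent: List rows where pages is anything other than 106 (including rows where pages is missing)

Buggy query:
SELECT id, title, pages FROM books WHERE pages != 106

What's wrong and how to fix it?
Bug: Inequality against NULL is unknown, not true; rows with NULL are dropped

Fix: Handle NULL separately with IS NULL alongside the inequality

Corrected query:
SELECT id, title, pages FROM books WHERE pages != 106 OR pages IS NULL

Result:
id | title               | pages
---+---------------------+------
1  | Second Foundation   | NULL 
3  | Homage to Catalonia | NULL 
4  | Foundation          | NULL 
5  | Oryx and Crake      | 142  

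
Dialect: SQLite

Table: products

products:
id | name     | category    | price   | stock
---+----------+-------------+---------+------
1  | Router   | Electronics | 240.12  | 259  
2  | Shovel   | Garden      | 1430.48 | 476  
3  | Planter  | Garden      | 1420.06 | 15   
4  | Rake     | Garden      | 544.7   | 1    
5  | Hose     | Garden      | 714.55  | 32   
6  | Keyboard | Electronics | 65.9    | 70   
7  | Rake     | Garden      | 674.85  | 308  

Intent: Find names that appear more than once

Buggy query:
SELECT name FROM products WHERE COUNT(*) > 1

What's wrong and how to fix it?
Bug: WHERE can't reference COUNT(*); aggregates are computed after WHERE

Fix: GROUP BY name, then filter groups with HAVING COUNT(*) > 1

Corrected query:
SELECT name FROM products GROUP BY name HAVING COUNT(*) > 1

Result:
name
----
Rake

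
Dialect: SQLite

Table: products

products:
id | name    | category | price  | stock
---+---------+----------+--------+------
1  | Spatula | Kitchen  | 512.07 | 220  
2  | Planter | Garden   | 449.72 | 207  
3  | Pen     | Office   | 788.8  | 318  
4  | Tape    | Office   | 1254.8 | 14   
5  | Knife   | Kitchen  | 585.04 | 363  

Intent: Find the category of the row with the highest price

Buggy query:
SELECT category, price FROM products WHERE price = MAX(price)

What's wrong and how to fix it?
Bug: WHERE is evaluated per row; an aggregate over the whole table isn't defined there

Fix: Use a subquery: WHERE price = (SELECT MAX(price) FROM products)

Corrected query:
SELECT category, price FROM products WHERE price = (SELECT MAX(price) FROM products)

Result:
category | price 
---------+-------
Office   | 1254.8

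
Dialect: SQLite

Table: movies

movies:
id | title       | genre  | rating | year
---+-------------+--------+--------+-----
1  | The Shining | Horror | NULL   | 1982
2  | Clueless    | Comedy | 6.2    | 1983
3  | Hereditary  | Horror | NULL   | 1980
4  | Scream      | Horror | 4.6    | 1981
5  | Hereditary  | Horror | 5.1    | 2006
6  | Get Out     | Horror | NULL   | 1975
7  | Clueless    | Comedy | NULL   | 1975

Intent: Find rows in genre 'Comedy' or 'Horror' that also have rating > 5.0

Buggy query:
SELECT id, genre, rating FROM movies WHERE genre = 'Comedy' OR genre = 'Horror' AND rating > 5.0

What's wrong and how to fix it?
Bug: AND binds tighter than OR, so this parses as genre = 'Comedy' OR (genre = 'Horror' AND rating > 5.0)

Fix: Group the OR with parentheses (or use IN), then AND the threshold

Corrected query:
SELECT id, genre, rating FROM movies WHERE (genre = 'Comedy' OR genre = 'Horror') AND rating > 5.0

Result:
id | genre  | rating
---+--------+-------
2  | Comedy | 6.2   
5  | Horror | 5.1   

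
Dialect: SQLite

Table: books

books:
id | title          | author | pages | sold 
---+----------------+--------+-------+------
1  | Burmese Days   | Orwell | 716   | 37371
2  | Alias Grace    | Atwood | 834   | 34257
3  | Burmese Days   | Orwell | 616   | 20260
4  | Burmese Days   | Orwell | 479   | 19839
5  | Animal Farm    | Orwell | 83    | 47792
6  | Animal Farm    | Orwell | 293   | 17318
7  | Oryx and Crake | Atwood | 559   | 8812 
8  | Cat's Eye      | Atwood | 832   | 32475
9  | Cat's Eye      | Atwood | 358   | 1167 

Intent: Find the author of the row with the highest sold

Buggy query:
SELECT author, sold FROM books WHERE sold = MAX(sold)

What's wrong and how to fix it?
Bug: WHERE is evaluated per row; an aggregate over the whole table isn't defined there

Fix: Wrap MAX in a scalar subquery so WHERE compares against a single value

Corrected query:
SELECT author, sold FROM books WHERE sold = (SELECT MAX(sold) FROM books)

Result:
author | sold 
-------+------
Orwell | 47792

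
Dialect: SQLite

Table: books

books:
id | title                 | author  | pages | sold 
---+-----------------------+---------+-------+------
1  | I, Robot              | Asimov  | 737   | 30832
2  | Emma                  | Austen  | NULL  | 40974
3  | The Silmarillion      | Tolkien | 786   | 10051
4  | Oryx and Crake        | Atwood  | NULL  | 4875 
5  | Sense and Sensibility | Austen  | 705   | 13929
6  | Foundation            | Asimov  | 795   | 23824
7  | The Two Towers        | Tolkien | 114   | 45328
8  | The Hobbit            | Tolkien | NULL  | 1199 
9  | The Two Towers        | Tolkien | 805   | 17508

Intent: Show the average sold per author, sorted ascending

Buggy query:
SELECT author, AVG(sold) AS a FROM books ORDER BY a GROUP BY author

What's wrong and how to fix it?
Bug: GROUP BY must precede ORDER BY

Fix: Reorder: SELECT … FROM … GROUP BY … ORDER BY …

Corrected query:
SELECT author, AVG(sold) AS a FROM books GROUP BY author ORDER BY a

Result:
author  | a      
--------+--------
Atwood  | 4875   
Tolkien | 18521.5
Asimov  | 27328  
Austen  | 27451.5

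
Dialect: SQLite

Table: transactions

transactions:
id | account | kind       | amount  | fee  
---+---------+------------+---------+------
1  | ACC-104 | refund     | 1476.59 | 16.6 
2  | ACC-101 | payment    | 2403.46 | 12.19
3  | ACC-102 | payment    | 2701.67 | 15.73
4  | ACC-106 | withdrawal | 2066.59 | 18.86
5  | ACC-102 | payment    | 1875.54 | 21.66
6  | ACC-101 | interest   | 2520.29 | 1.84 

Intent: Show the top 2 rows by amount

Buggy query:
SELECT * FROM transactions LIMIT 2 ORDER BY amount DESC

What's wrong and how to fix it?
Bug: ORDER BY cannot follow LIMIT; LIMIT is the final clause

Fix: Sort with ORDER BY, then apply LIMIT

Corrected query:
SELECT * FROM transactions ORDER BY amount DESC LIMIT 2

Result:
id | account | kind     | amount  | fee  
---+---------+----------+---------+------
3  | ACC-102 | payment  | 2701.67 | 15.73
6  | ACC-101 | interest | 2520.29 | 1.84 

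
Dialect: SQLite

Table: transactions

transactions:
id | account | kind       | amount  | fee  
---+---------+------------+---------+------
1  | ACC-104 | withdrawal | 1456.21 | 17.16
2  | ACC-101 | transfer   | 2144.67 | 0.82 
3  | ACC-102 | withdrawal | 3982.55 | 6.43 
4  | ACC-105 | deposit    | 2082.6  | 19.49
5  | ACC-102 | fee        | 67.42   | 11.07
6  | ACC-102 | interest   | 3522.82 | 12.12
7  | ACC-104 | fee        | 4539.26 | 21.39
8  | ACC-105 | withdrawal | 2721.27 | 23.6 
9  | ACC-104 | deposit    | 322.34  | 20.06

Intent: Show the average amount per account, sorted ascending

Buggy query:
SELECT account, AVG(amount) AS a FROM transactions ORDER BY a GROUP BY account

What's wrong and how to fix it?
Bug: GROUP BY must precede ORDER BY

Fix: Move ORDER BY to the end, after GROUP BY

Corrected query:
SELECT account, AVG(amount) AS a FROM transactions GROUP BY account ORDER BY a

Result:
account | a          
--------+------------
ACC-104 | 2105.936667
ACC-101 | 2144.67    
ACC-105 | 2401.935   
ACC-102 | 2524.263333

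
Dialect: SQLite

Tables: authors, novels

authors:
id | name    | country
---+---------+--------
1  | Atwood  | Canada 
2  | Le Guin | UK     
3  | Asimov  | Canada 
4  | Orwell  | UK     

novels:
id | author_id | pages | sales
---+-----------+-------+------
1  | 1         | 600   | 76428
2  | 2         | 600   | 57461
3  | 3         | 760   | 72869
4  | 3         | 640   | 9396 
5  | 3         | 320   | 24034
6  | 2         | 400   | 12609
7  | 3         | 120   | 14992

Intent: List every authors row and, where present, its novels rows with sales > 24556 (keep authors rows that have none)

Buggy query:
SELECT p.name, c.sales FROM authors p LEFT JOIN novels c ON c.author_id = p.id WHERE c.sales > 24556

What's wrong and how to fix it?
Bug: A WHERE condition on the right-hand table after LEFT JOIN drops unmatched parents

Fix: Put 'c.sales > 24556' in the JOIN's ON clause instead of WHERE

Corrected query:
SELECT p.name, c.sales FROM authors p LEFT JOIN novels c ON c.author_id = p.id AND c.sales > 24556

Result:
name    | sales
--------+------
Atwood  | 76428
Le Guin | 57461
Asimov  | 72869
Orwell  | NULL 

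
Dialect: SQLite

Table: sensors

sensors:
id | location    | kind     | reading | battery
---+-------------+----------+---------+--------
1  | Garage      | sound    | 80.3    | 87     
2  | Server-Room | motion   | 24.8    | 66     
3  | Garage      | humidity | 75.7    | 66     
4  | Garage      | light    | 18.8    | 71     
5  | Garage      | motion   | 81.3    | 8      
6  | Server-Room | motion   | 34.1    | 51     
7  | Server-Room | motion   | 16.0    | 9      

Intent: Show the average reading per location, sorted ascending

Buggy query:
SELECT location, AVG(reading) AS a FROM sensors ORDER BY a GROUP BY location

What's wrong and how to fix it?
Bug: GROUP BY must precede ORDER BY

Fix: Reorder: SELECT … FROM … GROUP BY … ORDER BY …

Corrected query:
SELECT location, AVG(reading) AS a FROM sensors GROUP BY location ORDER BY a

Result:
location    | a        
------------+----------
Server-Room | 24.966667
Garage      | 64.025   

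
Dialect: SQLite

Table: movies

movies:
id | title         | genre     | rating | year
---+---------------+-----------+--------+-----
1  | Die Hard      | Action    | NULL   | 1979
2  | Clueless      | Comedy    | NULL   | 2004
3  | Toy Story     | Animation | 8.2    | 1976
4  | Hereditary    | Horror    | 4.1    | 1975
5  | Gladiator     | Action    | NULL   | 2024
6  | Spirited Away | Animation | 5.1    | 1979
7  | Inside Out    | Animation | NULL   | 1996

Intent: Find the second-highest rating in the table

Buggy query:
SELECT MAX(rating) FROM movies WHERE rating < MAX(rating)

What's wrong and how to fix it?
Bug: The inner MAX is an aggregate inside WHERE, which is not allowed

Fix: Put the inner MAX in a scalar subquery

Corrected query:
SELECT MAX(rating) FROM movies WHERE rating < (SELECT MAX(rating) FROM movies)

Result:
MAX(rating)
-----------
5.1        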